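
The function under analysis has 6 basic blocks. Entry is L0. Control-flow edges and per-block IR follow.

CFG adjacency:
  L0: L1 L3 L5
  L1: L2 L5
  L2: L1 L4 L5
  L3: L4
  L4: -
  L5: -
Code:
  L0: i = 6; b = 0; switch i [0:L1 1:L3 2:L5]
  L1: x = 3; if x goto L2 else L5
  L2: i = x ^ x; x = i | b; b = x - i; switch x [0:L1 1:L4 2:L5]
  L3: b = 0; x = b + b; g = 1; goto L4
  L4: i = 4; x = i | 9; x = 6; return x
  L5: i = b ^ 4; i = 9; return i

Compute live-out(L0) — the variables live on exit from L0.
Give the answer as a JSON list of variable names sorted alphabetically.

Block summaries:
  L0: {b,i} / ∅
  L1: {x} / ∅
  L2: {b,i,x} / {b,x}
  L3: {b,g,x} / ∅
  L4: {i,x} / ∅
  L5: {i} / {b}

Backward fixpoint:
  L0: in=∅ out={b}
  L1: in={b} out={b,x}
  L2: in={b,x} out={b}
  L3: in=∅ out=∅
  L4: in=∅ out=∅
  L5: in={b} out=∅

live-out(L0) = ["b"]

Answer: ["b"]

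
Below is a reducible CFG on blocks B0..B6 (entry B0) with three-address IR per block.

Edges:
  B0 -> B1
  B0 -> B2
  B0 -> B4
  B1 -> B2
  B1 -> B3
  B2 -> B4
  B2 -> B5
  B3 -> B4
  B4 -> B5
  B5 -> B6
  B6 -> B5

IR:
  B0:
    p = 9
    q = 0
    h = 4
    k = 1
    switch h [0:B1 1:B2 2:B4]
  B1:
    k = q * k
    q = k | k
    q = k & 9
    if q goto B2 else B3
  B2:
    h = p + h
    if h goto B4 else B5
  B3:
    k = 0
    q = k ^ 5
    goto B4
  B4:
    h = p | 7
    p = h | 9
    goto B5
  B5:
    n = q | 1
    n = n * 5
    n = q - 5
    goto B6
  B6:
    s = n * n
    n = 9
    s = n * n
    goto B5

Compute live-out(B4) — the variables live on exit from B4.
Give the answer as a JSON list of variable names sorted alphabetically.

Answer: ["q"]

Analysis:
Per-block:
  B0 def {h,k,p,q} use ∅
  B1 def {k,q} use {k,q}
  B2 def {h} use {h,p}
  B3 def {k,q} use ∅
  B4 def {h,p} use {p}
  B5 def {n} use {q}
  B6 def {n,s} use {n}

Liveness:
  live B0: ∅→{h,k,p,q}
  live B1: {h,k,p,q}→{h,p,q}
  live B2: {h,p,q}→{p,q}
  live B3: {p}→{p,q}
  live B4: {p,q}→{q}
  live B5: {q}→{n,q}
  live B6: {n,q}→{q}

live-out(B4) = ["q"]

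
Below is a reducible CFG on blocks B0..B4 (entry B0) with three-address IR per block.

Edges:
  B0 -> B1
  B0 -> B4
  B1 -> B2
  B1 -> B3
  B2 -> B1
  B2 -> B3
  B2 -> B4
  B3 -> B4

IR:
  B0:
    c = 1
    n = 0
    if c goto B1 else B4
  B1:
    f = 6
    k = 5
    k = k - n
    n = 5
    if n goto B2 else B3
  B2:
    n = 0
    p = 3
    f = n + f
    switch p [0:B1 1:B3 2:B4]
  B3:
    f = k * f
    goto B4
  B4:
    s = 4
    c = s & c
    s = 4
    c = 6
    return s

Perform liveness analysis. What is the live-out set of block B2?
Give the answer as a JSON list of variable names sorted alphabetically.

Answer: ["c", "f", "k", "n"]

Analysis:
Per-block:
  B0: def={c,n} ue=∅
  B1: def={f,k,n} ue={n}
  B2: def={f,n,p} ue={f}
  B3: def={f} ue={f,k}
  B4: def={c,s} ue={c}

Liveness:
  B0 li=∅ lo={c,n}
  B1 li={c,n} lo={c,f,k}
  B2 li={c,f,k} lo={c,f,k,n}
  B3 li={c,f,k} lo={c}
  B4 li={c} lo=∅

live-out(B2) = ["c", "f", "k", "n"]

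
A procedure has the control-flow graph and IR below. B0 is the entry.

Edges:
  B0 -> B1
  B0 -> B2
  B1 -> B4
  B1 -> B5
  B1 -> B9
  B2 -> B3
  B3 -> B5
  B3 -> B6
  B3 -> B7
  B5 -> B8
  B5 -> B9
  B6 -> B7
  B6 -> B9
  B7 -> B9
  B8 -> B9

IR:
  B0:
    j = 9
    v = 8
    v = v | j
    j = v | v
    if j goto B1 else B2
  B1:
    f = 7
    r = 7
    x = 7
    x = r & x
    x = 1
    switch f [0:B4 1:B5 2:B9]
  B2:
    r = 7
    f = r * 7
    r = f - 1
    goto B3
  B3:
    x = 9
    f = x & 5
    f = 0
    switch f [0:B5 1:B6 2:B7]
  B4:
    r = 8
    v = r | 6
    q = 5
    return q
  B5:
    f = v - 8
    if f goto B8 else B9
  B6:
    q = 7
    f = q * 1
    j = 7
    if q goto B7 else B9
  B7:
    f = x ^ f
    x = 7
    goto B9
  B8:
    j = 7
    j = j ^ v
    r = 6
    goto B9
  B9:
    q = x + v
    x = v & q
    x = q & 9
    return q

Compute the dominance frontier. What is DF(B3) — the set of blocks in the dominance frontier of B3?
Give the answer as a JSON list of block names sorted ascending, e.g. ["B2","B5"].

idom tree: B1←B0 B2←B0 B3←B2 B4←B1 B5←B0 B6←B3 B7←B3 B8←B5 B9←B0
Join-block Dom:
  B5: preds {B1,B3}: {B0,B1} ∩ {B0,B2,B3} = {B0}; idom=B0
  B7: preds {B3,B6}: {B0,B2,B3} ∩ {B0,B2,B3,B6} = {B0,B2,B3}; idom=B3
  B9: preds {B1,B5,B6,B7,B8}: {B0,B1} ∩ {B0,B5} ∩ {B0,B2,B3,B6} ∩ {B0,B2,B3,B7} ∩ {B0,B5,B8} = {B0}; idom=B0

DF derivation:
  join B5 pred B1: B1 stop@B0
  join B5 pred B3: B3→B2 stop@B0
  join B7 pred B3: · stop@B3
  join B7 pred B6: B6 stop@B3
  join B9 pred B1: B1 stop@B0
  join B9 pred B5: B5 stop@B0
  join B9 pred B6: B6→B3→B2 stop@B0
  join B9 pred B7: B7→B3→B2 stop@B0
  join B9 pred B8: B8→B5 stop@B0
  B0 → ∅
  B1 → {B5,B9}
  B2 → {B5,B9}
  B3 → {B5,B9}
  B4 → ∅
  B5 → {B9}
  B6 → {B7,B9}
  B7 → {B9}
  B8 → {B9}
  B9 → ∅

DF(B3) = ["B5", "B9"]

Answer: ["B5", "B9"]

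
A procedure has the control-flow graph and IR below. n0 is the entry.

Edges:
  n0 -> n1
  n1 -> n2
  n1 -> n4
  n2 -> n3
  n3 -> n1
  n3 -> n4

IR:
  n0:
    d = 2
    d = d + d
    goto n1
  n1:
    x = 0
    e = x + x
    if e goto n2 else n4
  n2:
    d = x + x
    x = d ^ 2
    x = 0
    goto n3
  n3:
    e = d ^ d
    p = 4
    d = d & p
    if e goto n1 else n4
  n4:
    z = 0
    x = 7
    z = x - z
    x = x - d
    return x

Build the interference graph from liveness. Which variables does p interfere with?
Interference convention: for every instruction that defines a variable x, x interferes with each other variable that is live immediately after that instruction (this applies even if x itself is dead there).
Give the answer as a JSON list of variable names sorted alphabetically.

Answer: ["d", "e"]

Analysis:
Block summaries:
  n0 def {d} use ∅
  n1 def {e,x} use ∅
  n2 def {d,x} use {x}
  n3 def {d,e,p} use {d}
  n4 def {x,z} use {d}

Backward fixpoint:
  n0 li=∅ lo={d}
  n1 li={d} lo={d,x}
  n2 li={x} lo={d}
  n3 li={d} lo={d}
  n4 li={d} lo=∅

Interfere edges:
  d: {e,p,x,z}
  e: {d,p,x}
  p: {d,e}
  x: {d,e,z}
  z: {d,x}

N(p) = ["d", "e"]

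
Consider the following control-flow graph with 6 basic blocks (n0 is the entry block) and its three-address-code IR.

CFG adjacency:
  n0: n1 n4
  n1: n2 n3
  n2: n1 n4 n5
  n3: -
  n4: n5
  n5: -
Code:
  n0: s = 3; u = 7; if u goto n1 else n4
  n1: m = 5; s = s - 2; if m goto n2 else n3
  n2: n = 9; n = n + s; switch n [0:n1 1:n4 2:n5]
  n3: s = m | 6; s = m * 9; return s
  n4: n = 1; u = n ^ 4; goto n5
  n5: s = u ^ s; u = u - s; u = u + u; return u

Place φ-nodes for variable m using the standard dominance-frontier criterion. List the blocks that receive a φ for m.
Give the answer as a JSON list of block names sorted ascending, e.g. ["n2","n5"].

Answer: ["n1", "n4", "n5"]

Working:
idom tree: n1←n0 n2←n1 n3←n1 n4←n0 n5←n0
Join-block Dom:
  n1: preds {n0,n2}: {n0} ∩ {n0,n1,n2} = {n0}; idom=n0
  n4: preds {n0,n2}: {n0} ∩ {n0,n1,n2} = {n0}; idom=n0
  n5: preds {n2,n4}: {n0,n1,n2} ∩ {n0,n4} = {n0}; idom=n0

DF walk-up:
  n1←n0: walk · to n0
  n1←n2: walk n2→n1 to n0
  n4←n0: walk · to n0
  n4←n2: walk n2→n1 to n0
  n5←n2: walk n2→n1 to n0
  n5←n4: walk n4 to n0
  n0 → ∅
  n1 → {n1,n4,n5}
  n2 → {n1,n4,n5}
  n3 → ∅
  n4 → {n5}
  n5 → ∅

φ for m: defs {n1}
  DF⁺ = {n1,n4,n5}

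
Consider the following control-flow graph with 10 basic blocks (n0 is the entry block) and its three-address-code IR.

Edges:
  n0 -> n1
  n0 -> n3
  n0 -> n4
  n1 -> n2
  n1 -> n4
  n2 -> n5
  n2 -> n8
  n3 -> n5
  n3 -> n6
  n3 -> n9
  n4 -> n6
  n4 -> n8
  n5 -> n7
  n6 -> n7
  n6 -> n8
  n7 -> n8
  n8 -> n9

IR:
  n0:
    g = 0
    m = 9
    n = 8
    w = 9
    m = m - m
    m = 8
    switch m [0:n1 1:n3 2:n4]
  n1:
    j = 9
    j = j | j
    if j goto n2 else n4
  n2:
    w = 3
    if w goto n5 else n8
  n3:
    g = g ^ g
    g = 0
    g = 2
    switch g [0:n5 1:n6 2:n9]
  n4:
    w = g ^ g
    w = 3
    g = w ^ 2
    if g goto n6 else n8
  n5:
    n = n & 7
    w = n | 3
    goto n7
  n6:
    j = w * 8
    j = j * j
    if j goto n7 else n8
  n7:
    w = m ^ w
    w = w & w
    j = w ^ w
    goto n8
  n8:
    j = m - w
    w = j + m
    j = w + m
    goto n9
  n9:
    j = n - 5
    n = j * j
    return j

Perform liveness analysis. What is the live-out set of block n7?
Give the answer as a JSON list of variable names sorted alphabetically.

Block summaries:
  n0 def {g,m,n,w} use ∅
  n1 def {j} use ∅
  n2 def {w} use ∅
  n3 def {g} use {g}
  n4 def {g,w} use {g}
  n5 def {n,w} use {n}
  n6 def {j} use {w}
  n7 def {j,w} use {m,w}
  n8 def {j,w} use {m,w}
  n9 def {j,n} use {n}

Backward fixpoint:
  live n0: ∅→{g,m,n,w}
  live n1: {g,m,n}→{g,m,n}
  live n2: {m,n}→{m,n,w}
  live n3: {g,m,n,w}→{m,n,w}
  live n4: {g,m,n}→{m,n,w}
  live n5: {m,n}→{m,n,w}
  live n6: {m,n,w}→{m,n,w}
  live n7: {m,n,w}→{m,n,w}
  live n8: {m,n,w}→{n}
  live n9: {n}→∅

live-out(n7) = ["m", "n", "w"]

Answer: ["m", "n", "w"]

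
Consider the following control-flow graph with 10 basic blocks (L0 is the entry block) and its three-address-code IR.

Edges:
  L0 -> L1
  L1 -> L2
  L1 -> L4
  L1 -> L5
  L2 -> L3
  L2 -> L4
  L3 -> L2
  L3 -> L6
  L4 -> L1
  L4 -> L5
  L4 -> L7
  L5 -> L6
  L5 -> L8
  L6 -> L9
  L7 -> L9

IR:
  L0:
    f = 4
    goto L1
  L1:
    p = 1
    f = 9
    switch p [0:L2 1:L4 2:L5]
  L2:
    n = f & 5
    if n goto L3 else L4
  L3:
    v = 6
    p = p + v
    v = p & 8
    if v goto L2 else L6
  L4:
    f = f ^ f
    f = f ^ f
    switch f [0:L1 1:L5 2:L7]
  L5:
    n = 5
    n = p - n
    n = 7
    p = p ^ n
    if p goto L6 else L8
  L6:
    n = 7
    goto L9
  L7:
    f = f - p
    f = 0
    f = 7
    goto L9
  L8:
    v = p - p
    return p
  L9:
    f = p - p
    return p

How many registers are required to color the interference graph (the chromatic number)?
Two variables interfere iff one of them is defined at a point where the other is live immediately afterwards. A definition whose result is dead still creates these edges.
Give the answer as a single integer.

Per-block:
  L0: {f} / ∅
  L1: {f,p} / ∅
  L2: {n} / {f}
  L3: {p,v} / {p}
  L4: {f} / {f}
  L5: {n,p} / {p}
  L6: {n} / ∅
  L7: {f} / {f,p}
  L8: {v} / {p}
  L9: {f} / {p}

Live sets:
  L0: in=∅ out=∅
  L1: in=∅ out={f,p}
  L2: in={f,p} out={f,p}
  L3: in={f,p} out={f,p}
  L4: in={f,p} out={f,p}
  L5: in={p} out={p}
  L6: in={p} out={p}
  L7: in={f,p} out={p}
  L8: in={p} out=∅
  L9: in={p} out=∅

Conflict graph:
  f: {n,p,v}
  n: {f,p}
  p: {f,n,v}
  v: {f,p}

Registers:
  {f,n,p} pairwise interfere (3-clique) ⇒ χ ≥ 3
  assign f→r0 n→r2 p→r1 v→r2 — no edge inside a register ⇒ χ ≤ 3
  χ = 3

Answer: 3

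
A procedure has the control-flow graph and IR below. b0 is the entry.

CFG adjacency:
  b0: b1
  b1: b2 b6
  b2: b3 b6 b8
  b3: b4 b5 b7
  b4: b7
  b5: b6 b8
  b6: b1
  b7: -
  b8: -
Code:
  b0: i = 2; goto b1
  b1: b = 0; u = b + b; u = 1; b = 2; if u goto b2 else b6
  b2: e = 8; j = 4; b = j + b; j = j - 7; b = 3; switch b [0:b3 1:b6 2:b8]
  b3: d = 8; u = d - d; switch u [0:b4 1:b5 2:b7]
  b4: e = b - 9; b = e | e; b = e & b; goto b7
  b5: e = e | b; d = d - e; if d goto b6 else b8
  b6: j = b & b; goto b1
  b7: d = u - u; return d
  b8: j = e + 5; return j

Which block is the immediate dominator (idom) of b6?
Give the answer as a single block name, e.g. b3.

Answer: b1

Working:
idom tree: b1←b0 b2←b1 b3←b2 b4←b3 b5←b3 b6←b1 b7←b3 b8←b2
Join-block Dom:
  b1: preds {b0,b6}: {b0} ∩ {b0,b1,b6} = {b0}; idom=b0
  b6: preds {b1,b2,b5}: {b0,b1} ∩ {b0,b1,b2} ∩ {b0,b1,b2,b3,b5} = {b0,b1}; idom=b1
  b7: preds {b3,b4}: {b0,b1,b2,b3} ∩ {b0,b1,b2,b3,b4} = {b0,b1,b2,b3}; idom=b3
  b8: preds {b2,b5}: {b0,b1,b2} ∩ {b0,b1,b2,b3,b5} = {b0,b1,b2}; idom=b2

idom(b6) = b1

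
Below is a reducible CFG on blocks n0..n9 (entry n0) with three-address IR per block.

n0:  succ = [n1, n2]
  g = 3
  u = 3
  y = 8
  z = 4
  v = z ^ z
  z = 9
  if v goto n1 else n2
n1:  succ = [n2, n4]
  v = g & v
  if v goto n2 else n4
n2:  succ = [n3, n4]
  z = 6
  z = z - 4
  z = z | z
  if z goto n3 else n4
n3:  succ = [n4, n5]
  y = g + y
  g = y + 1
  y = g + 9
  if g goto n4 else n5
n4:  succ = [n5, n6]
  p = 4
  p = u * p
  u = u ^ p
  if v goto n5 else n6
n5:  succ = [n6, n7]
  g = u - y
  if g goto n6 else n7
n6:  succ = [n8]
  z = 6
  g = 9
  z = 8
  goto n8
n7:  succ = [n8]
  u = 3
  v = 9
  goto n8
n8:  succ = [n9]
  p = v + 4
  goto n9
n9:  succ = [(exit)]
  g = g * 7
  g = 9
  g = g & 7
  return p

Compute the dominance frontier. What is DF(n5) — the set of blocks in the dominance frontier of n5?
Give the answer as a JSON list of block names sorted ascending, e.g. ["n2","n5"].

Answer: ["n6", "n8"]

Working:
idom tree: n1←n0 n2←n0 n3←n2 n4←n0 n5←n0 n6←n0 n7←n5 n8←n0 n9←n8
Dom at joins:
  n2: preds {n0,n1}: {n0} ∩ {n0,n1} = {n0}; idom=n0
  n4: preds {n1,n2,n3}: {n0,n1} ∩ {n0,n2} ∩ {n0,n2,n3} = {n0}; idom=n0
  n5: preds {n3,n4}: {n0,n2,n3} ∩ {n0,n4} = {n0}; idom=n0
  n6: preds {n4,n5}: {n0,n4} ∩ {n0,n5} = {n0}; idom=n0
  n8: preds {n6,n7}: {n0,n6} ∩ {n0,n5,n7} = {n0}; idom=n0

DF walk-up:
  join n2 pred n0: · stop@n0
  join n2 pred n1: n1 stop@n0
  join n4 pred n1: n1 stop@n0
  join n4 pred n2: n2 stop@n0
  join n4 pred n3: n3→n2 stop@n0
  join n5 pred n3: n3→n2 stop@n0
  join n5 pred n4: n4 stop@n0
  join n6 pred n4: n4 stop@n0
  join n6 pred n5: n5 stop@n0
  join n8 pred n6: n6 stop@n0
  join n8 pred n7: n7→n5 stop@n0
  DF(n0)=∅
  DF(n1)={n2,n4}
  DF(n2)={n4,n5}
  DF(n3)={n4,n5}
  DF(n4)={n5,n6}
  DF(n5)={n6,n8}
  DF(n6)={n8}
  DF(n7)={n8}
  DF(n8)=∅
  DF(n9)=∅

DF(n5) = ["n6", "n8"]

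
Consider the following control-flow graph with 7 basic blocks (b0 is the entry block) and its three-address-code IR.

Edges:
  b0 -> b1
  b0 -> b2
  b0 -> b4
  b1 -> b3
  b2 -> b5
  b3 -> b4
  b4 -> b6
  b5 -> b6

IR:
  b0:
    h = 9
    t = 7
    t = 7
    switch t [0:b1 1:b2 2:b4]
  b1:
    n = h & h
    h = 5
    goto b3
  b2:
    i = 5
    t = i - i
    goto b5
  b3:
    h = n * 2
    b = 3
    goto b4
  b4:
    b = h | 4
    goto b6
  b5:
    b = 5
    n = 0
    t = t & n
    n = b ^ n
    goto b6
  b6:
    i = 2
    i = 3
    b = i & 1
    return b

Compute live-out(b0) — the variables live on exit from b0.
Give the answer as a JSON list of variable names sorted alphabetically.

Answer: ["h"]

Analysis:
def/use:
  b0: def={h,t} ue=∅
  b1: def={h,n} ue={h}
  b2: def={i,t} ue=∅
  b3: def={b,h} ue={n}
  b4: def={b} ue={h}
  b5: def={b,n,t} ue={t}
  b6: def={b,i} ue=∅

Live sets:
  b0 li=∅ lo={h}
  b1 li={h} lo={n}
  b2 li=∅ lo={t}
  b3 li={n} lo={h}
  b4 li={h} lo=∅
  b5 li={t} lo=∅
  b6 li=∅ lo=∅

live-out(b0) = ["h"]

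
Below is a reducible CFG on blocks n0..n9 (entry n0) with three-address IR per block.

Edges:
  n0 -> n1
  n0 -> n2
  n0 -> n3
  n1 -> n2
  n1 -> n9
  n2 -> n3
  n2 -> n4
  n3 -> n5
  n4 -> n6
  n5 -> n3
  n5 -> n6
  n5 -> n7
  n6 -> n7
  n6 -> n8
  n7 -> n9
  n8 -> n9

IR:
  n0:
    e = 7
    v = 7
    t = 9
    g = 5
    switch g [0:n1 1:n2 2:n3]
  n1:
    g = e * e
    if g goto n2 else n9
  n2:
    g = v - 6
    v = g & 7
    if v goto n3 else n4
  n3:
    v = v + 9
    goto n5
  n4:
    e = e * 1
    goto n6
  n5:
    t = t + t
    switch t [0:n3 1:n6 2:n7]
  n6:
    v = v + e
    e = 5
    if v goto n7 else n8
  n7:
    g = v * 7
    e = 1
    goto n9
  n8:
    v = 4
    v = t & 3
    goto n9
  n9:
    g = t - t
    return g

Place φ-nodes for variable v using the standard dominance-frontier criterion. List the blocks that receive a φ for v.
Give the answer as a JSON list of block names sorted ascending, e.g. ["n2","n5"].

idom tree: n1←n0 n2←n0 n3←n0 n4←n2 n5←n3 n6←n0 n7←n0 n8←n6 n9←n0
Dom∩ at merges:
  n2: preds {n0,n1}: {n0} ∩ {n0,n1} = {n0}; idom=n0
  n3: preds {n0,n2,n5}: {n0} ∩ {n0,n2} ∩ {n0,n3,n5} = {n0}; idom=n0
  n6: preds {n4,n5}: {n0,n2,n4} ∩ {n0,n3,n5} = {n0}; idom=n0
  n7: preds {n5,n6}: {n0,n3,n5} ∩ {n0,n6} = {n0}; idom=n0
  n9: preds {n1,n7,n8}: {n0,n1} ∩ {n0,n7} ∩ {n0,n6,n8} = {n0}; idom=n0

DF derivation:
  n2←n0: walk · to n0
  n2←n1: walk n1 to n0
  n3←n0: walk · to n0
  n3←n2: walk n2 to n0
  n3←n5: walk n5→n3 to n0
  n6←n4: walk n4→n2 to n0
  n6←n5: walk n5→n3 to n0
  n7←n5: walk n5→n3 to n0
  n7←n6: walk n6 to n0
  n9←n1: walk n1 to n0
  n9←n7: walk n7 to n0
  n9←n8: walk n8→n6 to n0
  n0: DF=∅
  n1: DF={n2,n9}
  n2: DF={n3,n6}
  n3: DF={n3,n6,n7}
  n4: DF={n6}
  n5: DF={n3,n6,n7}
  n6: DF={n7,n9}
  n7: DF={n9}
  n8: DF={n9}
  n9: DF=∅

φ for v: defs {n0,n2,n3,n6,n8}
  DF⁺ = {n3,n6,n7,n9}

Answer: ["n3", "n6", "n7", "n9"]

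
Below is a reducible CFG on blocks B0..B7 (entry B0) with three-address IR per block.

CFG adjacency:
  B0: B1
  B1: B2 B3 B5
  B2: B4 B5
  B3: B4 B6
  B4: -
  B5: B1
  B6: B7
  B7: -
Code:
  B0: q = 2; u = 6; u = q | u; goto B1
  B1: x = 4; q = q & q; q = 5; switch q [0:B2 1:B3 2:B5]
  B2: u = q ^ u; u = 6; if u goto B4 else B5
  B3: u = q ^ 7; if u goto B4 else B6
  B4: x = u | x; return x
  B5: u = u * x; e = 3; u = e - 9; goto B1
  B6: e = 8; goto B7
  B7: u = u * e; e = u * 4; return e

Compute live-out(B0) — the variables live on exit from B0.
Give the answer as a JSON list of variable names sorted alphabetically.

Per-block:
  B0: def={q,u} ue=∅
  B1: def={q,x} ue={q}
  B2: def={u} ue={q,u}
  B3: def={u} ue={q}
  B4: def={x} ue={u,x}
  B5: def={e,u} ue={u,x}
  B6: def={e} ue=∅
  B7: def={e,u} ue={e,u}

Liveness:
  B0 li=∅ lo={q,u}
  B1 li={q,u} lo={q,u,x}
  B2 li={q,u,x} lo={q,u,x}
  B3 li={q,x} lo={u,x}
  B4 li={u,x} lo=∅
  B5 li={q,u,x} lo={q,u}
  B6 li={u} lo={e,u}
  B7 li={e,u} lo=∅

live-out(B0) = ["q", "u"]

Answer: ["q", "u"]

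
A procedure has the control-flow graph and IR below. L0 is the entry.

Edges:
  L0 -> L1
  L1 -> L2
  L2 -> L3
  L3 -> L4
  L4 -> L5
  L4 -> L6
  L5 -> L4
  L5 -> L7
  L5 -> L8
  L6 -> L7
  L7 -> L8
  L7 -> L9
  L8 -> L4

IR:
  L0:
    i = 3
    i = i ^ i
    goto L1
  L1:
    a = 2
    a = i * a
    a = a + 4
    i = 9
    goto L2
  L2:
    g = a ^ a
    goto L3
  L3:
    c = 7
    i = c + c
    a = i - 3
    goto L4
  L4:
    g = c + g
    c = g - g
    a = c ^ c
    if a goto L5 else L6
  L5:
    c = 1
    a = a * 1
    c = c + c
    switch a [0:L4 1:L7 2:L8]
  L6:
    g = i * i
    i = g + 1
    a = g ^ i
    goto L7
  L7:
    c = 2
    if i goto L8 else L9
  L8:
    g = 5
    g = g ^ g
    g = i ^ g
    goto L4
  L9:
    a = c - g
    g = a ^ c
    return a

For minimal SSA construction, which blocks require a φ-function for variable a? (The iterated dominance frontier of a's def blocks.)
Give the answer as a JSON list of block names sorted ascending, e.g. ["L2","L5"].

Answer: ["L4", "L7", "L8"]

Analysis:
idom tree: L1←L0 L2←L1 L3←L2 L4←L3 L5←L4 L6←L4 L7←L4 L8←L4 L9←L7
Dom at joins:
  L4: preds {L3,L5,L8}: {L0,L1,L2,L3} ∩ {L0,L1,L2,L3,L4,L5} ∩ {L0,L1,L2,L3,L4,L8} = {L0,L1,L2,L3}; idom=L3
  L7: preds {L5,L6}: {L0,L1,L2,L3,L4,L5} ∩ {L0,L1,L2,L3,L4,L6} = {L0,L1,L2,L3,L4}; idom=L4
  L8: preds {L5,L7}: {L0,L1,L2,L3,L4,L5} ∩ {L0,L1,L2,L3,L4,L7} = {L0,L1,L2,L3,L4}; idom=L4

DF walk-up:
  L4←L3: walk · to L3
  L4←L5: walk L5→L4 to L3
  L4←L8: walk L8→L4 to L3
  L7←L5: walk L5 to L4
  L7←L6: walk L6 to L4
  L8←L5: walk L5 to L4
  L8←L7: walk L7 to L4
  L0: DF=∅
  L1: DF=∅
  L2: DF=∅
  L3: DF=∅
  L4: DF={L4}
  L5: DF={L4,L7,L8}
  L6: DF={L7}
  L7: DF={L8}
  L8: DF={L4}
  L9: DF=∅

φ for a: defs {L1,L3,L4,L5,L6,L9}
  DF⁺ = {L4,L7,L8}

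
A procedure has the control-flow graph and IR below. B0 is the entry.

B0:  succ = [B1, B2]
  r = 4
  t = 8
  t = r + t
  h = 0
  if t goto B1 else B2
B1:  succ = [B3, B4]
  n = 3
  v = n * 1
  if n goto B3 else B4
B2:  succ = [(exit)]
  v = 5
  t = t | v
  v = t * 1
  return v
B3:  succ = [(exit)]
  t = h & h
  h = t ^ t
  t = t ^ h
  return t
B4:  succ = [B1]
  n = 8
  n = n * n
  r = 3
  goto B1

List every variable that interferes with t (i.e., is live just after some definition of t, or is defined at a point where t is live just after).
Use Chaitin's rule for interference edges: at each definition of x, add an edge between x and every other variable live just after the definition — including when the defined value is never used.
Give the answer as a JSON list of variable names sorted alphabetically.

Per-block:
  B0: def={h,r,t} ue=∅
  B1: def={n,v} ue=∅
  B2: def={t,v} ue={t}
  B3: def={h,t} ue={h}
  B4: def={n,r} ue=∅

Liveness:
  live B0: ∅→{h,t}
  live B1: {h}→{h}
  live B2: {t}→∅
  live B3: {h}→∅
  live B4: {h}→{h}

Conflict graph:
  h — {n,r,t,v}
  n — {h,v}
  r — {h,t}
  t — {h,r,v}
  v — {h,n,t}

N(t) = ["h", "r", "v"]

Answer: ["h", "r", "v"]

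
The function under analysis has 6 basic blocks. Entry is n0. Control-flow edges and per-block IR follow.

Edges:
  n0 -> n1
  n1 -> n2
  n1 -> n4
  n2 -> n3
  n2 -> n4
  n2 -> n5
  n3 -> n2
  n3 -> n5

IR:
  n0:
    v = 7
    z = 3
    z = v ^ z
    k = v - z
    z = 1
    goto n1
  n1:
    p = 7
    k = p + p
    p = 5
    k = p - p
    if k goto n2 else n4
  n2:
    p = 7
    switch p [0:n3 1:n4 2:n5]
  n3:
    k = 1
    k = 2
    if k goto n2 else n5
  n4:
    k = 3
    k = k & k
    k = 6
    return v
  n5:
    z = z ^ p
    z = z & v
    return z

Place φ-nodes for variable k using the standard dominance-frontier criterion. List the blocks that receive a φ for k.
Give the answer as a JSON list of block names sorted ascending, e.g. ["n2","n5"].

Answer: ["n2", "n4", "n5"]

Working:
idom tree: n1←n0 n2←n1 n3←n2 n4←n1 n5←n2
Dom∩ at merges:
  n2: preds {n1,n3}: {n0,n1} ∩ {n0,n1,n2,n3} = {n0,n1}; idom=n1
  n4: preds {n1,n2}: {n0,n1} ∩ {n0,n1,n2} = {n0,n1}; idom=n1
  n5: preds {n2,n3}: {n0,n1,n2} ∩ {n0,n1,n2,n3} = {n0,n1,n2}; idom=n2

Frontier:
  join n2 pred n1: · stop@n1
  join n2 pred n3: n3→n2 stop@n1
  join n4 pred n1: · stop@n1
  join n4 pred n2: n2 stop@n1
  join n5 pred n2: · stop@n2
  join n5 pred n3: n3 stop@n2
  n0 → ∅
  n1 → ∅
  n2 → {n2,n4}
  n3 → {n2,n5}
  n4 → ∅
  n5 → ∅

φ for k: defs {n0,n1,n3,n4}
  DF⁺ = {n2,n4,n5}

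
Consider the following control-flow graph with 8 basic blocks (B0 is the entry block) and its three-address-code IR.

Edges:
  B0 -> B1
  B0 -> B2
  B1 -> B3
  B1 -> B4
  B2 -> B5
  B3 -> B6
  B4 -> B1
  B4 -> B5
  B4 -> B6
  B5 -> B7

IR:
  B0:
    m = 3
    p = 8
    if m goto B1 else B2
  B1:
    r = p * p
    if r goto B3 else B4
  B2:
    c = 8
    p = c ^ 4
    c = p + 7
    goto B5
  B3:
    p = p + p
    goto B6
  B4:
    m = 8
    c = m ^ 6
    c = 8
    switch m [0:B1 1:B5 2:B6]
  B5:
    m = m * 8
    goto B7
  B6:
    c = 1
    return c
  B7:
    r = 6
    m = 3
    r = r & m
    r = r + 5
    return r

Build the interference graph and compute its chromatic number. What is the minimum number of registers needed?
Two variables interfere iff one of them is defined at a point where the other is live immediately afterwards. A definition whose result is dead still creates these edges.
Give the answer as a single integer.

Block summaries:
  B0: {m,p} / ∅
  B1: {r} / {p}
  B2: {c,p} / ∅
  B3: {p} / {p}
  B4: {c,m} / ∅
  B5: {m} / {m}
  B6: {c} / ∅
  B7: {m,r} / ∅

Live sets:
  B0: in=∅ out={m,p}
  B1: in={p} out={p}
  B2: in={m} out={m}
  B3: in={p} out=∅
  B4: in={p} out={m,p}
  B5: in={m} out=∅
  B6: in=∅ out=∅
  B7: in=∅ out=∅

Interfere edges:
  c↔{m,p}
  m↔{c,p,r}
  p↔{c,m,r}
  r↔{m,p}

Chromatic number:
  clique {c,m,p} ⇒ need ≥ 3
  assign c→r2 m→r0 p→r1 r→r2 — no edge inside a register ⇒ χ ≤ 3
  χ = 3

Answer: 3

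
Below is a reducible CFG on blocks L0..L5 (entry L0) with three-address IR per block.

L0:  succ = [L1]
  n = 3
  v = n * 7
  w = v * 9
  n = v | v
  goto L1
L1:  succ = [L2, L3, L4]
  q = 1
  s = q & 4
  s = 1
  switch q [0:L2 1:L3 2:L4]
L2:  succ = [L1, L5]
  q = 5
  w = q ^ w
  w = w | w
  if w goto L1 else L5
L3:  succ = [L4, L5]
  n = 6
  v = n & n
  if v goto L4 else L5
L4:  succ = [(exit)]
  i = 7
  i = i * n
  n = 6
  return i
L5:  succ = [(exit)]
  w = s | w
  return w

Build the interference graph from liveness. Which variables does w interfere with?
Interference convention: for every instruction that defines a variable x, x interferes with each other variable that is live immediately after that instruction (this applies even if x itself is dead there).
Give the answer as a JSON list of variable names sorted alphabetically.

Per-block:
  L0: def={n,v,w} ue=∅
  L1: def={q,s} ue=∅
  L2: def={q,w} ue={w}
  L3: def={n,v} ue=∅
  L4: def={i,n} ue={n}
  L5: def={w} ue={s,w}

Live sets:
  live L0: ∅→{n,w}
  live L1: {n,w}→{n,s,w}
  live L2: {n,s,w}→{n,s,w}
  live L3: {s,w}→{n,s,w}
  live L4: {n}→∅
  live L5: {s,w}→∅

Interference:
  i: {n}
  n: {i,q,s,v,w}
  q: {n,s,w}
  s: {n,q,v,w}
  v: {n,s,w}
  w: {n,q,s,v}

N(w) = ["n", "q", "s", "v"]

Answer: ["n", "q", "s", "v"]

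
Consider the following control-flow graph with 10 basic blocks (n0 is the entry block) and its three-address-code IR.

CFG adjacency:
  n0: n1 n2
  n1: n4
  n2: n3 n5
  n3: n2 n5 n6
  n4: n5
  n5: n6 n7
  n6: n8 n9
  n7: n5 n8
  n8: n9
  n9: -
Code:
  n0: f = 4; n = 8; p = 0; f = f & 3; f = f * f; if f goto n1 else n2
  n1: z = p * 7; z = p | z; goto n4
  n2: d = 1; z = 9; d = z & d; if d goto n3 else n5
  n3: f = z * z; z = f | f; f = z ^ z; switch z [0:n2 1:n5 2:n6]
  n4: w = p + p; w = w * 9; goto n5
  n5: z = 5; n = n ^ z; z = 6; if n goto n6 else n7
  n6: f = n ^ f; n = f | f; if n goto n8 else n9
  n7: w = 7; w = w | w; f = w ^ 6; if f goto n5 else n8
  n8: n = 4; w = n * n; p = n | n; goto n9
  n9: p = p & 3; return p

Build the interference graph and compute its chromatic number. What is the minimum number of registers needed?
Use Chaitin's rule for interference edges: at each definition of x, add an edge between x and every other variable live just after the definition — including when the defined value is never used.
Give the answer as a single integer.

Answer: 5

Derivation:
Per-block:
  n0 def {f,n,p} use ∅
  n1 def {z} use {p}
  n2 def {d,z} use ∅
  n3 def {f,z} use {z}
  n4 def {w} use {p}
  n5 def {n,z} use {n}
  n6 def {f,n} use {f,n}
  n7 def {f,w} use ∅
  n8 def {n,p,w} use ∅
  n9 def {p} use {p}

Liveness:
  live n0: ∅→{f,n,p}
  live n1: {f,n,p}→{f,n,p}
  live n2: {f,n,p}→{f,n,p,z}
  live n3: {n,p,z}→{f,n,p}
  live n4: {f,n,p}→{f,n,p}
  live n5: {f,n,p}→{f,n,p}
  live n6: {f,n,p}→{p}
  live n7: {n,p}→{f,n,p}
  live n8: ∅→{p}
  live n9: {p}→∅

Interference:
  d — {f,n,p,z}
  f — {d,n,p,w,z}
  n — {d,f,p,w,z}
  p — {d,f,n,w,z}
  w — {f,n,p}
  z — {d,f,n,p}

Registers:
  clique {d,f,n,p,z} ⇒ need ≥ 5
  assign d→R3 f→R0 n→R1 p→R2 w→R3 z→R4 — no edge inside a register ⇒ χ ≤ 5
  χ = 5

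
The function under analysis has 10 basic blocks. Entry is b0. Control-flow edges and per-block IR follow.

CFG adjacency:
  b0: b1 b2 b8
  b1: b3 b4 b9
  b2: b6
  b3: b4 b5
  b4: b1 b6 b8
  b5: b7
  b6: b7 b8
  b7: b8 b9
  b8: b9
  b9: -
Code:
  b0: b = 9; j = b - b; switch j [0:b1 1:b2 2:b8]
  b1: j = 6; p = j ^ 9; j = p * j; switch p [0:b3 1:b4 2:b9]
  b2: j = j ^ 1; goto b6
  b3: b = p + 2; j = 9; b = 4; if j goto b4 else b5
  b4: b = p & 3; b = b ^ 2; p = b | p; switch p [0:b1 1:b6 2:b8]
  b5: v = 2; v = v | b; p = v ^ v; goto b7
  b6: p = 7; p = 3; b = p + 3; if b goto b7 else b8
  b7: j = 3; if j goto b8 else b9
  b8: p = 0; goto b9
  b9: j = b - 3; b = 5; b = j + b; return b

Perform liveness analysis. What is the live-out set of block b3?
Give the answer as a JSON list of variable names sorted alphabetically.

Answer: ["b", "p"]

Analysis:
def/use:
  b0 def {b,j} use ∅
  b1 def {j,p} use ∅
  b2 def {j} use {j}
  b3 def {b,j} use {p}
  b4 def {b,p} use {p}
  b5 def {p,v} use {b}
  b6 def {b,p} use ∅
  b7 def {j} use ∅
  b8 def {p} use ∅
  b9 def {b,j} use {b}

Liveness:
  live b0: ∅→{b,j}
  live b1: {b}→{b,p}
  live b2: {j}→∅
  live b3: {p}→{b,p}
  live b4: {p}→{b}
  live b5: {b}→{b}
  live b6: ∅→{b}
  live b7: {b}→{b}
  live b8: {b}→{b}
  live b9: {b}→∅

live-out(b3) = ["b", "p"]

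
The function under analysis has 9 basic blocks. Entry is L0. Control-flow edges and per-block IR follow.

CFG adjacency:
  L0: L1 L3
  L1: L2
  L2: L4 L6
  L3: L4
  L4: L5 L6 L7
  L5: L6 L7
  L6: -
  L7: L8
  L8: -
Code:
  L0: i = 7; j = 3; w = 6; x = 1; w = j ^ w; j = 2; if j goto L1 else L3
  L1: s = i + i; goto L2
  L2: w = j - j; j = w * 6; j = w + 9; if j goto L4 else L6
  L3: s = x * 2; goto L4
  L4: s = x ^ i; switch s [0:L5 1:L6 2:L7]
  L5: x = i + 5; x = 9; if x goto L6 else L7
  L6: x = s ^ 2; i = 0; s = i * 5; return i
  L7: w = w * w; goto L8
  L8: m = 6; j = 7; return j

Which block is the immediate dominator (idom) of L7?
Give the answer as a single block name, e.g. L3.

idom tree: L1←L0 L2←L1 L3←L0 L4←L0 L5←L4 L6←L0 L7←L4 L8←L7
Dom∩ at merges:
  L4: preds {L2,L3}: {L0,L1,L2} ∩ {L0,L3} = {L0}; idom=L0
  L6: preds {L2,L4,L5}: {L0,L1,L2} ∩ {L0,L4} ∩ {L0,L4,L5} = {L0}; idom=L0
  L7: preds {L4,L5}: {L0,L4} ∩ {L0,L4,L5} = {L0,L4}; idom=L4

idom(L7) = L4

Answer: L4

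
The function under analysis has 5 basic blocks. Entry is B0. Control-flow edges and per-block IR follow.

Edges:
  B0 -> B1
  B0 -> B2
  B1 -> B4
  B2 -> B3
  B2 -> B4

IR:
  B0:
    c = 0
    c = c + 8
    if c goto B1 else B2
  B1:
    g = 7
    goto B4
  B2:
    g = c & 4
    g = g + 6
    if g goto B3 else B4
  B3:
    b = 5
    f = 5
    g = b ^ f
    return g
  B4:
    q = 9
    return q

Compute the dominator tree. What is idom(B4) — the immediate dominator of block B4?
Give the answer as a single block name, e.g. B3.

Answer: B0

Derivation:
idom tree: B1←B0 B2←B0 B3←B2 B4←B0
Dom at joins:
  B4: preds {B1,B2}: {B0,B1} ∩ {B0,B2} = {B0}; idom=B0

idom(B4) = B0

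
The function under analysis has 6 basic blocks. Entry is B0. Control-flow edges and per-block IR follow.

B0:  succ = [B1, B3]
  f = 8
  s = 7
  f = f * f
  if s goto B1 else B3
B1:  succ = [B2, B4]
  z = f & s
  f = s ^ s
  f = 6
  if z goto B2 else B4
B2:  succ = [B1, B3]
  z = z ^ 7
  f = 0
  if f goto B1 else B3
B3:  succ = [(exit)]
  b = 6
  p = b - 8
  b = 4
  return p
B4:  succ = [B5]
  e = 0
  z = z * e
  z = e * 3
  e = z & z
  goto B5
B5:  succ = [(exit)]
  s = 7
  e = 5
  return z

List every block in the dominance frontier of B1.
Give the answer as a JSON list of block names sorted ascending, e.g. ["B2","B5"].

Answer: ["B1", "B3"]

Working:
idom tree: B1←B0 B2←B1 B3←B0 B4←B1 B5←B4
Dom∩ at merges:
  B1: preds {B0,B2}: {B0} ∩ {B0,B1,B2} = {B0}; idom=B0
  B3: preds {B0,B2}: {B0} ∩ {B0,B1,B2} = {B0}; idom=B0

Frontier:
  join B1 pred B0: · stop@B0
  join B1 pred B2: B2→B1 stop@B0
  join B3 pred B0: · stop@B0
  join B3 pred B2: B2→B1 stop@B0
  B0 → ∅
  B1 → {B1,B3}
  B2 → {B1,B3}
  B3 → ∅
  B4 → ∅
  B5 → ∅

DF(B1) = ["B1", "B3"]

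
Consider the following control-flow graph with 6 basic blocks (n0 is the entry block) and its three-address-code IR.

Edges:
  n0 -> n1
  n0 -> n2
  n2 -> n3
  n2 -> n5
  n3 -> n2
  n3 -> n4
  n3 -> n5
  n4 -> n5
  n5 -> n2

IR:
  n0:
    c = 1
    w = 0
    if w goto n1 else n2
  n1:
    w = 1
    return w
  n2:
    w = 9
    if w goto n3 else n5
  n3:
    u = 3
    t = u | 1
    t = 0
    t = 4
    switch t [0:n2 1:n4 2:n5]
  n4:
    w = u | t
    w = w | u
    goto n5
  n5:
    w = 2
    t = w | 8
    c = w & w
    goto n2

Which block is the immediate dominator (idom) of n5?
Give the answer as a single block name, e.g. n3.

idom tree: n1←n0 n2←n0 n3←n2 n4←n3 n5←n2
Dom at joins:
  n2: preds {n0,n3,n5}: {n0} ∩ {n0,n2,n3} ∩ {n0,n2,n5} = {n0}; idom=n0
  n5: preds {n2,n3,n4}: {n0,n2} ∩ {n0,n2,n3} ∩ {n0,n2,n3,n4} = {n0,n2}; idom=n2

idom(n5) = n2

Answer: n2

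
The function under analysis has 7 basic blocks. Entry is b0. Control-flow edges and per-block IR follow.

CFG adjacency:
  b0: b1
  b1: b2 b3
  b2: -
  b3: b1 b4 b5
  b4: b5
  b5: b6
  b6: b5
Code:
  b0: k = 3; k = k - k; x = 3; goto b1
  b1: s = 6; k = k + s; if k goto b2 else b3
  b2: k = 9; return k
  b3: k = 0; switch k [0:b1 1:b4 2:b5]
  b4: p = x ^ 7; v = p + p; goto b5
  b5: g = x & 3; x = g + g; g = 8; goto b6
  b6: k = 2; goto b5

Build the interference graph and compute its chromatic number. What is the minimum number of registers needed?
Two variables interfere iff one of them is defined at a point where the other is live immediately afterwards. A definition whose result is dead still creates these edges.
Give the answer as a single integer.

Per-block:
  b0: def={k,x} ue=∅
  b1: def={k,s} ue={k}
  b2: def={k} ue=∅
  b3: def={k} ue=∅
  b4: def={p,v} ue={x}
  b5: def={g,x} ue={x}
  b6: def={k} ue=∅

Live sets:
  b0 li=∅ lo={k,x}
  b1 li={k,x} lo={x}
  b2 li=∅ lo=∅
  b3 li={x} lo={k,x}
  b4 li={x} lo={x}
  b5 li={x} lo={x}
  b6 li={x} lo={x}

Interfere edges:
  g↔{x}
  k↔{s,x}
  p↔{x}
  s↔{k,x}
  v↔{x}
  x↔{g,k,p,s,v}

Registers:
  clique {k,s,x} ⇒ need ≥ 3
  assign g→r1 k→r1 p→r1 s→r2 v→r1 x→r0 — no edge inside a register ⇒ χ ≤ 3
  χ = 3

Answer: 3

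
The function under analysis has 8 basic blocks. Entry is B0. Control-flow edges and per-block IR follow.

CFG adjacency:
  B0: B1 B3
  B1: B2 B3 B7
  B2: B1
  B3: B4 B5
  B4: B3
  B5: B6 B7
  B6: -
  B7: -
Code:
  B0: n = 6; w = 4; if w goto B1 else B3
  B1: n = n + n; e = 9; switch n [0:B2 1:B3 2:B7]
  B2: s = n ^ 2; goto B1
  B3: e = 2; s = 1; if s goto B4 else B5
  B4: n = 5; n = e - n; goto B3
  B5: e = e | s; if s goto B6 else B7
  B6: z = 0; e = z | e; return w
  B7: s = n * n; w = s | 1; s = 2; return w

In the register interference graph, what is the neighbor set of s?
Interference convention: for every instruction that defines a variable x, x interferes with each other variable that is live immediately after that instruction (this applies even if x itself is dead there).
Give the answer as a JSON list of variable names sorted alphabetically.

Answer: ["e", "n", "w"]

Derivation:
def/use:
  B0: def={n,w} ue=∅
  B1: def={e,n} ue={n}
  B2: def={s} ue={n}
  B3: def={e,s} ue=∅
  B4: def={n} ue={e}
  B5: def={e} ue={e,s}
  B6: def={e,z} ue={e,w}
  B7: def={s,w} ue={n}

Backward fixpoint:
  B0: in=∅ out={n,w}
  B1: in={n,w} out={n,w}
  B2: in={n,w} out={n,w}
  B3: in={n,w} out={e,n,s,w}
  B4: in={e,w} out={n,w}
  B5: in={e,n,s,w} out={e,n,w}
  B6: in={e,w} out=∅
  B7: in={n} out=∅

Conflict graph:
  e: {n,s,w,z}
  n: {e,s,w}
  s: {e,n,w}
  w: {e,n,s,z}
  z: {e,w}

N(s) = ["e", "n", "w"]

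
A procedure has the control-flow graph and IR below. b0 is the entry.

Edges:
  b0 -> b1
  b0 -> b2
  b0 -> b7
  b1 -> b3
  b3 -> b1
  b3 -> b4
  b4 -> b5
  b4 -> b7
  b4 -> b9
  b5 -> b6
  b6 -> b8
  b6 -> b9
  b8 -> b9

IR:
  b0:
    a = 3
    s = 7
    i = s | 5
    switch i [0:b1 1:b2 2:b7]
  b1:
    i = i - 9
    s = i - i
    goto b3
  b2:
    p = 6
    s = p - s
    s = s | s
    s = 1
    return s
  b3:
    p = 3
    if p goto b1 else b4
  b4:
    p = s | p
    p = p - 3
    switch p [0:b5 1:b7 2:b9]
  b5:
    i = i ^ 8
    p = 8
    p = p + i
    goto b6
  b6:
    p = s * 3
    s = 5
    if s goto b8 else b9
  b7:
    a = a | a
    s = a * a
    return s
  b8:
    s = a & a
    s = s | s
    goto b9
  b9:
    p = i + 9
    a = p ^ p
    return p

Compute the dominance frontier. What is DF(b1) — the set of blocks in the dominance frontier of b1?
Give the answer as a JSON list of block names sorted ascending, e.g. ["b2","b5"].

Answer: ["b1", "b7"]

Derivation:
idom tree: b1←b0 b2←b0 b3←b1 b4←b3 b5←b4 b6←b5 b7←b0 b8←b6 b9←b4
Dom at joins:
  b1: preds {b0,b3}: {b0} ∩ {b0,b1,b3} = {b0}; idom=b0
  b7: preds {b0,b4}: {b0} ∩ {b0,b1,b3,b4} = {b0}; idom=b0
  b9: preds {b4,b6,b8}: {b0,b1,b3,b4} ∩ {b0,b1,b3,b4,b5,b6} ∩ {b0,b1,b3,b4,b5,b6,b8} = {b0,b1,b3,b4}; idom=b4

Frontier:
  join b1 pred b0: · stop@b0
  join b1 pred b3: b3→b1 stop@b0
  join b7 pred b0: · stop@b0
  join b7 pred b4: b4→b3→b1 stop@b0
  join b9 pred b4: · stop@b4
  join b9 pred b6: b6→b5 stop@b4
  join b9 pred b8: b8→b6→b5 stop@b4
  DF(b0)=∅
  DF(b1)={b1,b7}
  DF(b2)=∅
  DF(b3)={b1,b7}
  DF(b4)={b7}
  DF(b5)={b9}
  DF(b6)={b9}
  DF(b7)=∅
  DF(b8)={b9}
  DF(b9)=∅

DF(b1) = ["b1", "b7"]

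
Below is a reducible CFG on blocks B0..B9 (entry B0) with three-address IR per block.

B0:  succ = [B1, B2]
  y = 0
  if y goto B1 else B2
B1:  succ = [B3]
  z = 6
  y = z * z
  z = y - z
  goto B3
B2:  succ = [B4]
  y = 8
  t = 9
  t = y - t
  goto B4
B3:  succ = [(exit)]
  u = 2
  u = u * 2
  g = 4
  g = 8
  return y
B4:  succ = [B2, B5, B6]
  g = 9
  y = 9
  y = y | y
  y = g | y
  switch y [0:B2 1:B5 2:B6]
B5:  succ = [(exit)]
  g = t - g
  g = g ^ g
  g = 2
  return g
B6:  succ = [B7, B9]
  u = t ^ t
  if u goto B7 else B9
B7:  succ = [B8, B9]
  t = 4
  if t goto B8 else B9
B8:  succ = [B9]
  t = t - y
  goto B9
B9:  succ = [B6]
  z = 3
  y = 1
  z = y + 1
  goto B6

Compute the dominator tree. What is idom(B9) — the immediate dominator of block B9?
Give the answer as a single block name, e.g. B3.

idom tree: B1←B0 B2←B0 B3←B1 B4←B2 B5←B4 B6←B4 B7←B6 B8←B7 B9←B6
Dom∩ at merges:
  B2: preds {B0,B4}: {B0} ∩ {B0,B2,B4} = {B0}; idom=B0
  B6: preds {B4,B9}: {B0,B2,B4} ∩ {B0,B2,B4,B6,B9} = {B0,B2,B4}; idom=B4
  B9: preds {B6,B7,B8}: {B0,B2,B4,B6} ∩ {B0,B2,B4,B6,B7} ∩ {B0,B2,B4,B6,B7,B8} = {B0,B2,B4,B6}; idom=B6

idom(B9) = B6

Answer: B6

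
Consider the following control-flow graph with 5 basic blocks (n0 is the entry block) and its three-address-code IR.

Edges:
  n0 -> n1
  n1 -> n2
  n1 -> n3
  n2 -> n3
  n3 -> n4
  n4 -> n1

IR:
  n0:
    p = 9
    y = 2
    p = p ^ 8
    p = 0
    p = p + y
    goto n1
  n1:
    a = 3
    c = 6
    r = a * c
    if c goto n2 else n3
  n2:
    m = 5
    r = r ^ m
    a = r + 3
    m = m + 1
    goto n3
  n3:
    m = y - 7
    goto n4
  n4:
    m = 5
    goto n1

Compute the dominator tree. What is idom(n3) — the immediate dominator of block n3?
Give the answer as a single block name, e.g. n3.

idom tree: n1←n0 n2←n1 n3←n1 n4←n3
Dom at joins:
  n1: preds {n0,n4}: {n0} ∩ {n0,n1,n3,n4} = {n0}; idom=n0
  n3: preds {n1,n2}: {n0,n1} ∩ {n0,n1,n2} = {n0,n1}; idom=n1

idom(n3) = n1

Answer: n1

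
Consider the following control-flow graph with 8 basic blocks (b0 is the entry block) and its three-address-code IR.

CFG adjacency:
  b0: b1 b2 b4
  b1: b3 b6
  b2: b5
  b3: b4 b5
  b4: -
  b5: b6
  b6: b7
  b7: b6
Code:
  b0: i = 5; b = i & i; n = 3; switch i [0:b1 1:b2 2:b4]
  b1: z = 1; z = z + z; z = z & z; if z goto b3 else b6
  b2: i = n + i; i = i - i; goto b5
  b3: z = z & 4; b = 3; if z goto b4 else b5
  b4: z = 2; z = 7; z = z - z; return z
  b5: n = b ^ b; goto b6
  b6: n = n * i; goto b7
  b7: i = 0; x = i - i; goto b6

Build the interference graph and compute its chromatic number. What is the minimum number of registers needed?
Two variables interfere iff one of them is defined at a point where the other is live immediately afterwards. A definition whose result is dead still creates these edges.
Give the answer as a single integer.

def/use:
  b0 def {b,i,n} use ∅
  b1 def {z} use ∅
  b2 def {i} use {i,n}
  b3 def {b,z} use {z}
  b4 def {z} use ∅
  b5 def {n} use {b}
  b6 def {n} use {i,n}
  b7 def {i,x} use ∅

Liveness:
  b0 li=∅ lo={b,i,n}
  b1 li={i,n} lo={i,n,z}
  b2 li={b,i,n} lo={b,i}
  b3 li={i,z} lo={b,i}
  b4 li=∅ lo=∅
  b5 li={b,i} lo={i,n}
  b6 li={i,n} lo={n}
  b7 li={n} lo={i,n}

Conflict graph:
  b — {i,n,z}
  i — {b,n,x,z}
  n — {b,i,x,z}
  x — {i,n}
  z — {b,i,n}

Registers:
  {b,i,n,z} pairwise interfere (4-clique) ⇒ χ ≥ 4
  assign b→r2 i→r0 n→r1 x→r2 z→r3 — no edge inside a register ⇒ χ ≤ 4
  χ = 4

Answer: 4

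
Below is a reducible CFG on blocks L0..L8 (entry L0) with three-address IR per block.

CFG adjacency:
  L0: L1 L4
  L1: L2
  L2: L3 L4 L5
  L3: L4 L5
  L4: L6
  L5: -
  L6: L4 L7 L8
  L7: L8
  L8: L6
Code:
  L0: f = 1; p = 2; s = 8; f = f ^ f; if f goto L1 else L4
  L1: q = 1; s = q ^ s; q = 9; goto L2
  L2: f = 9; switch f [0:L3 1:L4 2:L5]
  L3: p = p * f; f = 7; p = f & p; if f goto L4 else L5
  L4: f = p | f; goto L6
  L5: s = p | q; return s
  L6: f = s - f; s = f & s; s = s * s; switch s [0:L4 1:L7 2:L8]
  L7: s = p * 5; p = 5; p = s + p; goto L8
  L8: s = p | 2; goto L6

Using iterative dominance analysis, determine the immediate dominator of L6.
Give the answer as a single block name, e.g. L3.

idom tree: L1←L0 L2←L1 L3←L2 L4←L0 L5←L2 L6←L4 L7←L6 L8←L6
Dom∩ at merges:
  L4: preds {L0,L2,L3,L6}: {L0} ∩ {L0,L1,L2} ∩ {L0,L1,L2,L3} ∩ {L0,L4,L6} = {L0}; idom=L0
  L5: preds {L2,L3}: {L0,L1,L2} ∩ {L0,L1,L2,L3} = {L0,L1,L2}; idom=L2
  L6: preds {L4,L8}: {L0,L4} ∩ {L0,L4,L6,L8} = {L0,L4}; idom=L4
  L8: preds {L6,L7}: {L0,L4,L6} ∩ {L0,L4,L6,L7} = {L0,L4,L6}; idom=L6

idom(L6) = L4

Answer: L4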